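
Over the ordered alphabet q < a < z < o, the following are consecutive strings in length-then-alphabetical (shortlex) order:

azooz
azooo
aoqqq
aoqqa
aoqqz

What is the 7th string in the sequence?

aoqaq

Advancing 2 positions from aoqqz through aoqqz → aoqqo reaches term 7.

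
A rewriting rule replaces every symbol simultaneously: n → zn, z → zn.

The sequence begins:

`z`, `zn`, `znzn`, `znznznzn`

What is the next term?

Apply φ to znznznzn symbol by symbol: z→zn, n→zn, z→zn, n→zn, z→zn, n→zn, z→zn, n→zn; joined: zn zn zn zn zn zn zn zn.

znznznznznznznzn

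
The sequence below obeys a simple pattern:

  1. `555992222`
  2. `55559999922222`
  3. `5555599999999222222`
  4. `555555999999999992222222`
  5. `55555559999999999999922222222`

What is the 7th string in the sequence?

The n-th term is n+2 5's then 3n-1 9's then n+3 2's (n = 1, 2, …).
For term 7, n = 7, so the run lengths are 9, 20, 10.

555555555999999999999999999992222222222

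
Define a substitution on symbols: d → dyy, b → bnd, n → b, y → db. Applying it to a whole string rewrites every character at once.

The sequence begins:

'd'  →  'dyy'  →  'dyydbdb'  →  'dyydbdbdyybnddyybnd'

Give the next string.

Rewriting the 19 symbols of dyydbdbdyybnddyybnd one by one yields dyy db db dyy bnd dyy bnd dyy db db bnd b dyy dyy db db bnd b dyy; concatenated:

dyydbdbdyybnddyybnddyydbdbbndbdyydyydbdbbndbdyy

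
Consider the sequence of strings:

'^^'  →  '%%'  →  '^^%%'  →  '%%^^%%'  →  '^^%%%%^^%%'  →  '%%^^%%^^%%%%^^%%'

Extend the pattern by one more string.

^^%%%%^^%%%%^^%%^^%%%%^^%%

Each term (from the third on) is the two preceding terms concatenated in order: term 3 = ^^·%% = ^^%%.
The next term joins ^^%%%%^^%% and %%^^%%^^%%%%^^%%.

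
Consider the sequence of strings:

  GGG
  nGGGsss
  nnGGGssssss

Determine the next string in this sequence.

nnnGGGsssssssss

s(k+1) = n·s(k)·sss, so each term gains n as a prefix and sss as a suffix.
One more step from nnGGGssssss gives the answer.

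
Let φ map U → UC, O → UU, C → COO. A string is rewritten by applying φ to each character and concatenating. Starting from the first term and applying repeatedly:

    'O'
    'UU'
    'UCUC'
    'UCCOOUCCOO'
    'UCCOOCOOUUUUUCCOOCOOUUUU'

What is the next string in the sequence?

UCCOOCOOUUUUCOOUUUUUCUCUCUCUCCOOCOOUUUUCOOUUUUUCUCUCUC

Replace each of the 24 characters of UCCOOCOOUUUUUCCOOCOOUUUU in place — UC COO COO UU UU COO UU UU UC UC UC UC UC COO COO UU UU COO UU UU UC UC UC UC — and concatenate.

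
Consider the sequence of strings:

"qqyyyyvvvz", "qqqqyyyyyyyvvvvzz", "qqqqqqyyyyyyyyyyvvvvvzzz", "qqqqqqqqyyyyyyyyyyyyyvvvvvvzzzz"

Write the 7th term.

qqqqqqqqqqqqqqyyyyyyyyyyyyyyyyyyyyyyvvvvvvvvvzzzzzzz

Reading off run lengths: q runs 2, 4, 6, 8; y runs 4, 7, 10, 13; v runs 3, 4, 5, 6; z runs 1, 2, 3, 4 — each is linear in n (n = 1, 2, …).
At n = 7 the blocks have lengths 14, 22, 9, 7.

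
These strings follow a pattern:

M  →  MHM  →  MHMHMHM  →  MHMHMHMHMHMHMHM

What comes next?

s(k+1) = s(k)·H·s(k) — each term doubles the last with 'H' between the halves.
Doubling MHMHMHMHMHMHMHM with 'H' between the halves:

MHMHMHMHMHMHMHMHMHMHMHMHMHMHMHM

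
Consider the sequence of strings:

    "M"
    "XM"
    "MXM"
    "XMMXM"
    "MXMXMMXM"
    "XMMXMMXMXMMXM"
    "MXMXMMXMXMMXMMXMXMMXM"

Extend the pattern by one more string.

From term 3 onward, concatenate the second-to-last term with the last: M·XM = MXM, XM·MXM = XMMXM, …
Continuing: XMMXMMXMXMMXM · MXMXMMXMXMMXMMXMXMMXM gives term 8.

XMMXMMXMXMMXMMXMXMMXMXMMXMMXMXMMXM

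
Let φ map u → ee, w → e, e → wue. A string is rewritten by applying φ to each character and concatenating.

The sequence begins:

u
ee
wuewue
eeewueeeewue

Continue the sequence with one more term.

wuewuewueeeewuewuewuewueeeewue

Apply φ to eeewueeeewue symbol by symbol: e→wue, e→wue, e→wue, w→e, u→ee, e→wue, e→wue, e→wue, e→wue, w→e, u→ee, e→wue; joined: wue wue wue e ee wue wue wue wue e ee wue.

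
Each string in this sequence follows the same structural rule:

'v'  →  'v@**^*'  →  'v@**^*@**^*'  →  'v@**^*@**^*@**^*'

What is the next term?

The strings grow by a fixed suffix @**^* each time.
One more step from v@**^*@**^*@**^* gives the answer.

v@**^*@**^*@**^*@**^*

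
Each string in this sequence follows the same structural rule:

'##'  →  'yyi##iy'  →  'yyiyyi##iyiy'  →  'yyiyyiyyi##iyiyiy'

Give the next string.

yyiyyiyyiyyi##iyiyiyiy

s(k+1) = yyi·s(k)·iy, so each term gains yyi as a prefix and iy as a suffix.
One more step from yyiyyiyyi##iyiyiy gives the answer.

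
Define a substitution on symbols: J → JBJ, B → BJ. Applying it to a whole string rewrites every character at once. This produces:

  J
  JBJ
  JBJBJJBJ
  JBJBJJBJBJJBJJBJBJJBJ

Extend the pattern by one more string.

Rewriting the 21 symbols of JBJBJJBJBJJBJJBJBJJBJ one by one yields JBJ BJ JBJ BJ JBJ JBJ BJ JBJ BJ JBJ JBJ BJ JBJ JBJ BJ JBJ BJ JBJ JBJ BJ JBJ; concatenated:

JBJBJJBJBJJBJJBJBJJBJBJJBJJBJBJJBJJBJBJJBJBJJBJJBJBJJBJ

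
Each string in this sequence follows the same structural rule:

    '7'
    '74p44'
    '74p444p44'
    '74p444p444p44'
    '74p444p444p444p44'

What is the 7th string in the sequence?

Each term is the previous one with 4p44 appended.
From 74p444p444p444p44, 2 further steps: 74p444p444p444p44 → 74p444p444p444p444p44 → (answer).

74p444p444p444p444p444p44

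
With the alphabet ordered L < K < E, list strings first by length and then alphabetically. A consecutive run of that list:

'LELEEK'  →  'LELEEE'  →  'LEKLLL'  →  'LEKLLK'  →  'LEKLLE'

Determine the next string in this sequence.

The successor of LEKLLE increments the rightmost position that isn't already E and resets every position after it to L.

LEKLKL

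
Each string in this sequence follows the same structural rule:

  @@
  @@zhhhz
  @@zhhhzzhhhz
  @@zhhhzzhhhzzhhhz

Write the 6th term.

Each term is the previous one with zhhhz appended.
From @@zhhhzzhhhzzhhhz, 2 further steps: @@zhhhzzhhhzzhhhz → @@zhhhzzhhhzzhhhzzhhhz → (answer).

@@zhhhzzhhhzzhhhzzhhhzzhhhz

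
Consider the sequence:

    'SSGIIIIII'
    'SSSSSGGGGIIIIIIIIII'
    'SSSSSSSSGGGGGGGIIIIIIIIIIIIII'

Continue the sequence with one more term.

SSSSSSSSSSSGGGGGGGGGGIIIIIIIIIIIIIIIIII

The n-th term is 3n-1 S's then 3n-2 G's then 4n+2 I's (n = 1, 2, …).
At n = 4 the blocks have lengths 11, 10, 18.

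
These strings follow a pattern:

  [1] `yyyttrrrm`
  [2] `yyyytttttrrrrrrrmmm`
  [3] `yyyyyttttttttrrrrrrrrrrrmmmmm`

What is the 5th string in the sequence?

The n-th term is n+2 y's then 3n-1 t's then 4n-1 r's then 2n-1 m's (n = 1, 2, …).
For term 5, n = 5, so the run lengths are 7, 14, 19, 9.

yyyyyyyttttttttttttttrrrrrrrrrrrrrrrrrrrmmmmmmmmm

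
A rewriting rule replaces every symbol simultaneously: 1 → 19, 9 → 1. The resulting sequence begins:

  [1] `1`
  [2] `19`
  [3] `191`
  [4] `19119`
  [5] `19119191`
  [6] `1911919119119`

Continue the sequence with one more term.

191191911911919119191

φ(1911919119119) expands symbol-by-symbol to 19 1 19 19 1 19 1 19 19 1 19 19 1; joining the 13 pieces gives the next term.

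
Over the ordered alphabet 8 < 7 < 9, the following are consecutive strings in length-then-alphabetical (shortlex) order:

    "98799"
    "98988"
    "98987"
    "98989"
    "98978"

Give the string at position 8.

Stepping forward 3 times from 98978: 98978 → 98977 → 98979, then the target.

98998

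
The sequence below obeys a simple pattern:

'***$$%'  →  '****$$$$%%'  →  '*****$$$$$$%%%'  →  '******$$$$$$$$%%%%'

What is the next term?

Reading off run lengths: * runs 3, 4, 5, 6; $ runs 2, 4, 6, 8; % runs 1, 2, 3, 4 — each is linear in n (n = 1, 2, …).
At n = 5 the blocks have lengths 7, 10, 5.

*******$$$$$$$$$$%%%%%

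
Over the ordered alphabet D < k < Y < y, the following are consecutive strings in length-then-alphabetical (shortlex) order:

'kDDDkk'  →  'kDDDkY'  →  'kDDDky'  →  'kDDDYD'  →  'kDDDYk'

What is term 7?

kDDDYy

Stepping forward 2 times from kDDDYk: kDDDYk → kDDDYY, then the target.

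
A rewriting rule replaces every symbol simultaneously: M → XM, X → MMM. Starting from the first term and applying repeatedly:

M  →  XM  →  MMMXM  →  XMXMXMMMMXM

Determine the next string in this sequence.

Apply φ to XMXMXMMMMXM symbol by symbol: X→MMM, M→XM, X→MMM, M→XM, X→MMM, M→XM, M→XM, M→XM, M→XM, X→MMM, M→XM; joined: MMM XM MMM XM MMM XM XM XM XM MMM XM.

MMMXMMMMXMMMMXMXMXMXMMMMXM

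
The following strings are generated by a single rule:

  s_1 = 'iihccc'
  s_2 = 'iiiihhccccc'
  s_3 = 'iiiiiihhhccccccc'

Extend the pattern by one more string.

iiiiiiiihhhhccccccccc

Reading off run lengths: i runs 2, 4, 6; h runs 1, 2, 3; c runs 3, 5, 7 — each is linear in n (n = 1, 2, …).
Setting n = 4 gives 8, 4, 9 characters in each block.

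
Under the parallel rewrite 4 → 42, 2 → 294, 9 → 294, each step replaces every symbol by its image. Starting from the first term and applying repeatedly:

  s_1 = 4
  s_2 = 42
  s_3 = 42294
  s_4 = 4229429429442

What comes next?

4229429429442294294422942944242294

Replace each of the 13 characters of 4229429429442 in place — 42 294 294 294 42 294 294 42 294 294 42 42 294 — and concatenate.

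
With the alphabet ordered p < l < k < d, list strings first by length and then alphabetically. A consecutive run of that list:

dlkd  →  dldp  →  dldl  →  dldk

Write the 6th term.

dkpp

Stepping forward 2 times from dldk: dldk → dldd, then the target.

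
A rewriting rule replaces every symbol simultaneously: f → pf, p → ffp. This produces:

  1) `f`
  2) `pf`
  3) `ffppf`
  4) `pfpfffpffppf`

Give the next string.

ffppfffppfpfpfffppfpfffpffppf

Rewriting each symbol of pfpfffpffppf: p→ffp, f→pf, p→ffp, f→pf, f→pf, f→pf, p→ffp, f→pf, f→pf, p→ffp, p→ffp, f→pf, which concatenates to ffp pf ffp pf pf pf ffp pf pf ffp ffp pf.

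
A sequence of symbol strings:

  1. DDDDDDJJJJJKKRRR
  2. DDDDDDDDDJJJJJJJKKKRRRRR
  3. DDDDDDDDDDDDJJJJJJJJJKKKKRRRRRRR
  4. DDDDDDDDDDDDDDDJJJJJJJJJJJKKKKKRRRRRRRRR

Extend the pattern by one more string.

Each string has the form D^{3n} J^{2n+1} K^{n} R^{2n-1}, where the shown terms are n = 2, 3, 4, 5.
For the next term, n = 6, so the run lengths are 18, 13, 6, 11.

DDDDDDDDDDDDDDDDDDJJJJJJJJJJJJJKKKKKKRRRRRRRRRRR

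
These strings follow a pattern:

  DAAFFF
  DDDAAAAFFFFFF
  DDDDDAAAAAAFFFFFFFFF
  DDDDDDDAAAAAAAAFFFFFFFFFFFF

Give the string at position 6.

The n-th term is 2n-1 D's then 2n A's then 3n F's (n = 1, 2, …).
Setting n = 6 gives 11, 12, 18 characters in each block.

DDDDDDDDDDDAAAAAAAAAAAAFFFFFFFFFFFFFFFFFF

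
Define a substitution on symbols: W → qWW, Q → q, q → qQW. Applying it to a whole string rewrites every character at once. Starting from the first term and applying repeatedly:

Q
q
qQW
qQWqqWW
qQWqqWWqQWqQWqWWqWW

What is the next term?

qQWqqWWqQWqQWqWWqWWqQWqqWWqQWqqWWqQWqWWqWWqQWqWWqWW

φ(qQWqqWWqQWqQWqWWqWW) expands symbol-by-symbol to qQW q qWW qQW qQW qWW qWW qQW q qWW qQW q qWW qQW qWW qWW qQW qWW qWW; joining the 19 pieces gives the next term.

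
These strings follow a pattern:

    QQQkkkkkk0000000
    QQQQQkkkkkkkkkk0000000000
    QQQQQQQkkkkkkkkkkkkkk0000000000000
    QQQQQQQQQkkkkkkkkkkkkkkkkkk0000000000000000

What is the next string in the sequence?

Term n consists of 2n-1 Q's, followed by 4n-2 k's, followed by 3n+1 0's, where the shown terms are n = 2, 3, 4, 5.
For the next term, n = 6, so the run lengths are 11, 22, 19.

QQQQQQQQQQQkkkkkkkkkkkkkkkkkkkkkk0000000000000000000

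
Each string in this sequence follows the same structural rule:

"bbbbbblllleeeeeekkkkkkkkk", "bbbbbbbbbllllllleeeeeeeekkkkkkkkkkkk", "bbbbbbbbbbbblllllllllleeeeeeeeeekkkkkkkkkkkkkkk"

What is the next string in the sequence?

bbbbbbbbbbbbbbbllllllllllllleeeeeeeeeeeekkkkkkkkkkkkkkkkkk

The n-th term is 3n b's then 3n-2 l's then 2n+2 e's then 3n+3 k's, where the shown terms are n = 2, 3, 4.
For the next term, n = 5, so the run lengths are 15, 13, 12, 18.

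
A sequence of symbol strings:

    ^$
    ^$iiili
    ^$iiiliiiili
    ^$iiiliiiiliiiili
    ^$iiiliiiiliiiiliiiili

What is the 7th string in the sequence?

Each term is the previous one with iiili appended.
From ^$iiiliiiiliiiiliiiili, 2 further steps: ^$iiiliiiiliiiiliiiili → ^$iiiliiiiliiiiliiiiliiiili → (answer).

^$iiiliiiiliiiiliiiiliiiiliiiili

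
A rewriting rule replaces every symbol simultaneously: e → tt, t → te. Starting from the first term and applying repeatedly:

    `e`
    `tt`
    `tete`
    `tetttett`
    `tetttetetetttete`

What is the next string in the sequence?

tetttetetetttetttetttetetetttett

Replace each of the 16 characters of tetttetetetttete in place — te tt te te te tt te tt te tt te te te tt te tt — and concatenate.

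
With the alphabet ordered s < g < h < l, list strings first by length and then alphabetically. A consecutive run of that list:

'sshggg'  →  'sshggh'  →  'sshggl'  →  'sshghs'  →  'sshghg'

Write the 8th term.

sshgls

Stepping forward 3 times from sshghg: sshghg → sshghh → sshghl, then the target.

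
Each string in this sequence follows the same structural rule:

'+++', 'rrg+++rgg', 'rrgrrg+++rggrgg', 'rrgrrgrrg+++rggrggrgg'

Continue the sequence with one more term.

Every step adds rrg to the front and rgg to the end of the previous string.
One more step from rrgrrgrrg+++rggrggrgg gives the answer.

rrgrrgrrgrrg+++rggrggrggrgg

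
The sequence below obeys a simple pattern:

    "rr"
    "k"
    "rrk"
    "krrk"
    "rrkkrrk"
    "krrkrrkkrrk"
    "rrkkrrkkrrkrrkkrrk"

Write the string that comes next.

krrkrrkkrrkrrkkrrkkrrkrrkkrrk

This is a Fibonacci-style word recurrence s(k) = s(k−2)·s(k−1): e.g. rr·k = rrk.
Continuing: krrkrrkkrrk · rrkkrrkkrrkrrkkrrk gives term 8.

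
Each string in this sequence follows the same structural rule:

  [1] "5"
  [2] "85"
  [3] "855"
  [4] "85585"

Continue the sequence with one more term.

85585855

This is a Fibonacci-style word recurrence s(k) = s(k−1)·s(k−2): e.g. 85·5 = 855.
The next term joins 85585 and 855.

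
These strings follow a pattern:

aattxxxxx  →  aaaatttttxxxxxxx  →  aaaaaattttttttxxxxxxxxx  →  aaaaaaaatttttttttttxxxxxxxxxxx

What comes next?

Term n consists of 2n a's, followed by 3n-1 t's, followed by 2n+3 x's (n = 1, 2, …).
Setting n = 5 gives 10, 14, 13 characters in each block.

aaaaaaaaaattttttttttttttxxxxxxxxxxxxx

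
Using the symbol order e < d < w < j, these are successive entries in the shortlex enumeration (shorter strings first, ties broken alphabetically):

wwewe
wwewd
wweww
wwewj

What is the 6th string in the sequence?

wwejd

Stepping forward 2 times from wwewj: wwewj → wweje, then the target.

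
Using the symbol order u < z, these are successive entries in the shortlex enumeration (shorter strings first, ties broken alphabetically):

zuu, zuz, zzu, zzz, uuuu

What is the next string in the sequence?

Find the rightmost character of uuuu below z, bump it to the next letter, and reset everything to its right to u.

uuuz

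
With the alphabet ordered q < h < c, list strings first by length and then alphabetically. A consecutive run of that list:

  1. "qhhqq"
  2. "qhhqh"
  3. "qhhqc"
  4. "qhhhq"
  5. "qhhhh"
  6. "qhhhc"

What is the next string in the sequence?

qhhcq

Treat qhhhc as a base-3 numeral over the given alphabet and add one, carrying through any trailing c's.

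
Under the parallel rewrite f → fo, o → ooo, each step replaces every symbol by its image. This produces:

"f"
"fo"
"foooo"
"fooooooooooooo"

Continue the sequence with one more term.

foooooooooooooooooooooooooooooooooooooooo

φ(fooooooooooooo) expands symbol-by-symbol to fo ooo ooo ooo ooo ooo ooo ooo ooo ooo ooo ooo ooo ooo; joining the 14 pieces gives the next term.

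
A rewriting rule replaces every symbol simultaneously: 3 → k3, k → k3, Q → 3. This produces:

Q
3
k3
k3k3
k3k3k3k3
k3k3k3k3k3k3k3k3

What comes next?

Replace each of the 16 characters of k3k3k3k3k3k3k3k3 in place — k3 k3 k3 k3 k3 k3 k3 k3 k3 k3 k3 k3 k3 k3 k3 k3 — and concatenate.

k3k3k3k3k3k3k3k3k3k3k3k3k3k3k3k3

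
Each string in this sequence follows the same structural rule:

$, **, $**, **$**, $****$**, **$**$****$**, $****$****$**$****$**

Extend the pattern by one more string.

**$**$****$**$****$****$**$****$**

Each term (from the third on) is the two preceding terms concatenated in order: term 3 = $·** = $**.
The next term joins **$**$****$** and $****$****$**$****$**.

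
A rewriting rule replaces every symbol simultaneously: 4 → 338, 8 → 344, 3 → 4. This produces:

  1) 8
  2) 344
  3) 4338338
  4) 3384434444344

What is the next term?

Applying the rule to each of the 13 symbols of 3384434444344 gives the pieces 4 4 344 338 338 4 338 338 338 338 4 338 338, which concatenate to the answer.

4434433833843383383383384338338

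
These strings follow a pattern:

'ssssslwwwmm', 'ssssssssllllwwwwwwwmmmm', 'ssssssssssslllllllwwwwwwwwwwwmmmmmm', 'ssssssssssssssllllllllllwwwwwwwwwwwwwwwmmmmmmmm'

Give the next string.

Reading off run lengths: s runs 5, 8, 11, 14; l runs 1, 4, 7, 10; w runs 3, 7, 11, 15; m runs 2, 4, 6, 8 — each is linear in n (n = 1, 2, …).
Setting n = 5 gives 17, 13, 19, 10 characters in each block.

ssssssssssssssssslllllllllllllwwwwwwwwwwwwwwwwwwwmmmmmmmmmm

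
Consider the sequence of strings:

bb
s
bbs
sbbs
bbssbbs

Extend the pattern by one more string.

sbbsbbssbbs

From term 3 onward, concatenate the second-to-last term with the last: bb·s = bbs, s·bbs = sbbs, …
The next term joins sbbs and bbssbbs.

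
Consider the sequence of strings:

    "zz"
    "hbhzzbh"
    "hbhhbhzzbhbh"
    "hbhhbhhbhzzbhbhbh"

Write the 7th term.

Every step adds hbh to the front and bh to the end of the previous string.
From hbhhbhhbhzzbhbhbh, 3 further steps: hbhhbhhbhzzbhbhbh → hbhhbhhbhhbhzzbhbhbhbh → hbhhbhhbhhbhhbhzzbhbhbhbhbh → (answer).

hbhhbhhbhhbhhbhhbhzzbhbhbhbhbhbh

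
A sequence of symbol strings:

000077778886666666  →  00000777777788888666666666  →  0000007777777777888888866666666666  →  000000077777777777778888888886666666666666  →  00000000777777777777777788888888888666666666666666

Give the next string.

Each string has the form 0^{n+2} 7^{3n-2} 8^{2n-1} 6^{2n+3}, where the shown terms are n = 2, 3, 4, 5, 6.
Setting n = 7 gives 9, 19, 13, 17 characters in each block.

0000000007777777777777777777888888888888866666666666666666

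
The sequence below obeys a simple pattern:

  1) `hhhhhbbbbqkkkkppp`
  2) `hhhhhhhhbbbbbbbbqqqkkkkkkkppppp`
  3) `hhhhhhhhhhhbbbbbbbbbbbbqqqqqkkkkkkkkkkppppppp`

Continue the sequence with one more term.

hhhhhhhhhhhhhhbbbbbbbbbbbbbbbbqqqqqqqkkkkkkkkkkkkkppppppppp

Reading off run lengths: h runs 5, 8, 11; b runs 4, 8, 12; q runs 1, 3, 5; k runs 4, 7, 10; p runs 3, 5, 7 — each is linear in n (n = 1, 2, …).
Setting n = 4 gives 14, 16, 7, 13, 9 characters in each block.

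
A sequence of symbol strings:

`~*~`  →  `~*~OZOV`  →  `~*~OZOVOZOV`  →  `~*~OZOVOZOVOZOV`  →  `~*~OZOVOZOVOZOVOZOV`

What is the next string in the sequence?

Every step adds OZOV to the end: s(k+1) = s(k)·OZOV.
Applying this once more to ~*~OZOVOZOVOZOVOZOV:

~*~OZOVOZOVOZOVOZOVOZOV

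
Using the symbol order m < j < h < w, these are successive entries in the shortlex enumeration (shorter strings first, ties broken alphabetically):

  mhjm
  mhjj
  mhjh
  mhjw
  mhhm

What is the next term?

Treat mhhm as a base-4 numeral over the given alphabet and add one, carrying through any trailing w's.

mhhj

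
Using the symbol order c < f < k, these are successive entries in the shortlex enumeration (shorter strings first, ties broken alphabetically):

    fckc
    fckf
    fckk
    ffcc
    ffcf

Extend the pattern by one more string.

The successor of ffcf increments the rightmost position that isn't already k and resets every position after it to c.

ffck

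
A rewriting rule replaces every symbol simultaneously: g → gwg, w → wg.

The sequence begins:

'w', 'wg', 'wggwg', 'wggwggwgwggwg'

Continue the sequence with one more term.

wggwggwgwggwggwgwggwgwggwggwgwggwg

Replace each of the 13 characters of wggwggwgwggwg in place — wg gwg gwg wg gwg gwg wg gwg wg gwg gwg wg gwg — and concatenate.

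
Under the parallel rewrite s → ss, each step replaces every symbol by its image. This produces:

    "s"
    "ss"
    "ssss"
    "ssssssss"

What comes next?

Expanding ssssssss: s→ss, s→ss, s→ss, s→ss, s→ss, s→ss, s→ss, s→ss. Concatenated: ss ss ss ss ss ss ss ss.

ssssssssssssssss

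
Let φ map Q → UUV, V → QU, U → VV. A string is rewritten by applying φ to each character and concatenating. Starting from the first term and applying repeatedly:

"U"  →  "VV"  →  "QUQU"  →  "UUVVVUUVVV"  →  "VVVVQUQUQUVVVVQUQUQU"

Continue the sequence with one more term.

φ(VVVVQUQUQUVVVVQUQUQU) expands symbol-by-symbol to QU QU QU QU UUV VV UUV VV UUV VV QU QU QU QU UUV VV UUV VV UUV VV; joining the 20 pieces gives the next term.

QUQUQUQUUUVVVUUVVVUUVVVQUQUQUQUUUVVVUUVVVUUVVV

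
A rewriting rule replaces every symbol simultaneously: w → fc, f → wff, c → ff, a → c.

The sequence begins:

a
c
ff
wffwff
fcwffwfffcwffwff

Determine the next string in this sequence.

φ(fcwffwfffcwffwff) expands symbol-by-symbol to wff ff fc wff wff fc wff wff wff ff fc wff wff fc wff wff; joining the 16 pieces gives the next term.

wfffffcwffwfffcwffwffwfffffcwffwfffcwffwff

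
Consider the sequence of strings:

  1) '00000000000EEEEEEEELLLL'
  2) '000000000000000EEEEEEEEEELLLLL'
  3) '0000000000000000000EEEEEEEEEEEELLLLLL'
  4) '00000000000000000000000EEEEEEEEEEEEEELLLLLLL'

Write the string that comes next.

000000000000000000000000000EEEEEEEEEEEEEEEELLLLLLLL

Reading off run lengths: 0 runs 11, 15, 19, 23; E runs 8, 10, 12, 14; L runs 4, 5, 6, 7 — each is linear in n, where the shown terms are n = 3, 4, 5, 6.
For the next term, n = 7, so the run lengths are 27, 16, 8.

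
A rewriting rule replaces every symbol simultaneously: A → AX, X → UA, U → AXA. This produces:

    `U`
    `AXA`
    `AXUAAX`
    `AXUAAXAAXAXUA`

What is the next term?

AXUAAXAAXAXUAAXAXUAAXUAAXAAX

φ(AXUAAXAAXAXUA) expands symbol-by-symbol to AX UA AXA AX AX UA AX AX UA AX UA AXA AX; joining the 13 pieces gives the next term.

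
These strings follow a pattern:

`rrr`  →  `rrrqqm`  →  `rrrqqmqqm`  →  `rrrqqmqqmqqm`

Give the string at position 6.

Each term is the previous one with qqm appended.
From rrrqqmqqmqqm, 2 further steps: rrrqqmqqmqqm → rrrqqmqqmqqmqqm → (answer).

rrrqqmqqmqqmqqmqqm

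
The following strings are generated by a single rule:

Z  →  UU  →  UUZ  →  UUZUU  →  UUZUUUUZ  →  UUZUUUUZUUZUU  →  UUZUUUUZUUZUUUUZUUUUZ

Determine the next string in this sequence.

UUZUUUUZUUZUUUUZUUUUZUUZUUUUZUUZUU

Each term (from the third on) is the previous term followed by the one before it: term 3 = UU·Z = UUZ.
So term 8 is UUZUUUUZUUZUUUUZUUUUZ·UUZUUUUZUUZUU.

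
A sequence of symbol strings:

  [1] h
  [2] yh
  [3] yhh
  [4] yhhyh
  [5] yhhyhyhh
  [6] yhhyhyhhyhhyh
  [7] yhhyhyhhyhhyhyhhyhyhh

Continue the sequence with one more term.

This is a Fibonacci-style word recurrence s(k) = s(k−1)·s(k−2): e.g. yh·h = yhh.
Continuing: yhhyhyhhyhhyhyhhyhyhh · yhhyhyhhyhhyh gives term 8.

yhhyhyhhyhhyhyhhyhyhhyhhyhyhhyhhyh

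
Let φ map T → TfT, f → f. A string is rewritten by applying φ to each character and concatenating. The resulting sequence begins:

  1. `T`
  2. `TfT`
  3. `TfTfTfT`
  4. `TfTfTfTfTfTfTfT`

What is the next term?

TfTfTfTfTfTfTfTfTfTfTfTfTfTfTfT

Applying the rule to each of the 15 symbols of TfTfTfTfTfTfTfT gives the pieces TfT f TfT f TfT f TfT f TfT f TfT f TfT f TfT, which concatenate to the answer.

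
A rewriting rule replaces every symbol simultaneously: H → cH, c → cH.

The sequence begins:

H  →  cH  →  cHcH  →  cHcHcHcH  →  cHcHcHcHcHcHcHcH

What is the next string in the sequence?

Rewriting the 16 symbols of cHcHcHcHcHcHcHcH one by one yields cH cH cH cH cH cH cH cH cH cH cH cH cH cH cH cH; concatenated:

cHcHcHcHcHcHcHcHcHcHcHcHcHcHcHcH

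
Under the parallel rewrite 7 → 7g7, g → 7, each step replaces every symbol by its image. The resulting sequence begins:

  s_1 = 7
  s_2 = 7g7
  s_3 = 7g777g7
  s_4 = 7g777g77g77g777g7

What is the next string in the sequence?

Replace each of the 17 characters of 7g777g77g77g777g7 in place — 7g7 7 7g7 7g7 7g7 7 7g7 7g7 7 7g7 7g7 7 7g7 7g7 7g7 7 7g7 — and concatenate.

7g777g77g77g777g77g777g77g777g77g77g777g7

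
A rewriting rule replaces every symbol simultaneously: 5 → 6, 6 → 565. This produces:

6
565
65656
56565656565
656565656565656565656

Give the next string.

5656565656565656565656565656565656565656565

Replace each of the 21 characters of 656565656565656565656 in place — 565 6 565 6 565 6 565 6 565 6 565 6 565 6 565 6 565 6 565 6 565 — and concatenate.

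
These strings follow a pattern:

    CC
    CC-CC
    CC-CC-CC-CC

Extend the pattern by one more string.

CC-CC-CC-CC-CC-CC-CC-CC

Every step duplicates the string with '-' between the halves.
One more doubling of CC-CC-CC-CC gives the answer.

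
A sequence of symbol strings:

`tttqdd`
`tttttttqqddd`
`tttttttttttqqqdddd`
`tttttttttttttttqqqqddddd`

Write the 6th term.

The n-th term is 4n-1 t's then n q's then n+1 d's (n = 1, 2, …).
At n = 6 the blocks have lengths 23, 6, 7.

tttttttttttttttttttttttqqqqqqddddddd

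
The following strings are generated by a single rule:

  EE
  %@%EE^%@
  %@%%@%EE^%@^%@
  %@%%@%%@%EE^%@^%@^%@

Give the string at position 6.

%@%%@%%@%%@%%@%EE^%@^%@^%@^%@^%@

Every step adds %@% to the front and ^%@ to the end of the previous string.
From %@%%@%%@%EE^%@^%@^%@, 2 further steps: %@%%@%%@%EE^%@^%@^%@ → %@%%@%%@%%@%EE^%@^%@^%@^%@ → (answer).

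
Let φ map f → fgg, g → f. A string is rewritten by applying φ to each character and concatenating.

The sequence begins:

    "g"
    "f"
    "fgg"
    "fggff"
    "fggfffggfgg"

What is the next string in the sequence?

fggfffggfggfggfffggff

Rewriting each symbol of fggfffggfgg: f→fgg, g→f, g→f, f→fgg, f→fgg, f→fgg, g→f, g→f, f→fgg, g→f, g→f, which concatenates to fgg f f fgg fgg fgg f f fgg f f.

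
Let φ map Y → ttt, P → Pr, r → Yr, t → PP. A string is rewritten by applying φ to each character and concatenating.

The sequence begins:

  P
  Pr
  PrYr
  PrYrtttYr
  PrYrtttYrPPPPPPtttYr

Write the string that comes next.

Applying the rule to each of the 20 symbols of PrYrtttYrPPPPPPtttYr gives the pieces Pr Yr ttt Yr PP PP PP ttt Yr Pr Pr Pr Pr Pr Pr PP PP PP ttt Yr, which concatenate to the answer.

PrYrtttYrPPPPPPtttYrPrPrPrPrPrPrPPPPPPtttYr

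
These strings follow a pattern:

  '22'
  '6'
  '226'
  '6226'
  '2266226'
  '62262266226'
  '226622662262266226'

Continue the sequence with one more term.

62262266226226622662262266226

Each term (from the third on) is the two preceding terms concatenated in order: term 3 = 22·6 = 226.
Continuing: 62262266226 · 226622662262266226 gives term 8.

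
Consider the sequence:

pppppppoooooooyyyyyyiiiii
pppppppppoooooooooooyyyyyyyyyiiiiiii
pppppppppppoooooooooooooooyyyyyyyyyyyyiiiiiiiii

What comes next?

Each string has the form p^{2n+3} o^{4n-1} y^{3n} i^{2n+1}, where the shown terms are n = 2, 3, 4.
At n = 5 the blocks have lengths 13, 19, 15, 11.

pppppppppppppoooooooooooooooooooyyyyyyyyyyyyyyyiiiiiiiiiii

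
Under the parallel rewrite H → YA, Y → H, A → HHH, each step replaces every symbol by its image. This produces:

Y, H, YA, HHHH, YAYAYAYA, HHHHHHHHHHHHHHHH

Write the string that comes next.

YAYAYAYAYAYAYAYAYAYAYAYAYAYAYAYA

φ(HHHHHHHHHHHHHHHH) expands symbol-by-symbol to YA YA YA YA YA YA YA YA YA YA YA YA YA YA YA YA; joining the 16 pieces gives the next term.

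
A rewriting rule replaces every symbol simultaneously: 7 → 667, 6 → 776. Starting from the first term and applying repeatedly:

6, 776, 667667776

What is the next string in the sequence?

Apply φ to 667667776 symbol by symbol: 6→776, 6→776, 7→667, 6→776, 6→776, 7→667, 7→667, 7→667, 6→776; joined: 776 776 667 776 776 667 667 667 776.

776776667776776667667667776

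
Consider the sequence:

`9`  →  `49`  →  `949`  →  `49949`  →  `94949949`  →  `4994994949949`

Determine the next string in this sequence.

This is a Fibonacci-style word recurrence s(k) = s(k−2)·s(k−1): e.g. 9·49 = 949.
So term 7 is 94949949·4994994949949.

949499494994994949949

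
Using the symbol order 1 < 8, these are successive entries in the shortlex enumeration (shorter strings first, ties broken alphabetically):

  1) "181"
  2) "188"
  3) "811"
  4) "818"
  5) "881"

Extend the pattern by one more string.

The successor of 881 increments the rightmost position that isn't already 8 and resets every position after it to 1.

888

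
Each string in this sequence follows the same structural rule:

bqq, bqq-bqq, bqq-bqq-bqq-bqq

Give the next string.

bqq-bqq-bqq-bqq-bqq-bqq-bqq-bqq

s(k+1) = s(k)·-·s(k) — each term doubles the last with '-' between the halves.
One more doubling of bqq-bqq-bqq-bqq gives the answer.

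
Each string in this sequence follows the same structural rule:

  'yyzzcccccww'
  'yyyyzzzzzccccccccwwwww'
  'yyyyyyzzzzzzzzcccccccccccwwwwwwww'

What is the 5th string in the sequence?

Each string has the form y^{2n} z^{3n-1} c^{3n+2} w^{3n-1} (n = 1, 2, …).
Setting n = 5 gives 10, 14, 17, 14 characters in each block.

yyyyyyyyyyzzzzzzzzzzzzzzcccccccccccccccccwwwwwwwwwwwwww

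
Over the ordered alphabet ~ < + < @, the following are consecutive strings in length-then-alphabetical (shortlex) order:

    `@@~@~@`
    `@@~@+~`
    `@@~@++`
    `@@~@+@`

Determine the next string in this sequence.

Find the rightmost character of @@~@+@ below @, bump it to the next letter, and reset everything to its right to ~.

@@~@@~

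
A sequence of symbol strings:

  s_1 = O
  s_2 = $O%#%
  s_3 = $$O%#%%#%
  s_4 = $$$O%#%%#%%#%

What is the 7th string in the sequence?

Each term wraps the previous one in $ on the left and %#% on the right.
From $$$O%#%%#%%#%, 3 further steps: $$$O%#%%#%%#% → $$$$O%#%%#%%#%%#% → $$$$$O%#%%#%%#%%#%%#% → (answer).

$$$$$$O%#%%#%%#%%#%%#%%#%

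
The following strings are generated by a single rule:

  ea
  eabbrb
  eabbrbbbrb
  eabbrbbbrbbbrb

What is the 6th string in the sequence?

Each term is the previous one with bbrb appended.
From eabbrbbbrbbbrb, 2 further steps: eabbrbbbrbbbrb → eabbrbbbrbbbrbbbrb → (answer).

eabbrbbbrbbbrbbbrbbbrb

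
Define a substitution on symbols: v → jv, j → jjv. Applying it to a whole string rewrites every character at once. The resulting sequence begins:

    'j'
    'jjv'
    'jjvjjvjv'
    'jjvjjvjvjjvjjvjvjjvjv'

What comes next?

jjvjjvjvjjvjjvjvjjvjvjjvjjvjvjjvjjvjvjjvjvjjvjjvjvjjvjv

Applying the rule to each of the 21 symbols of jjvjjvjvjjvjjvjvjjvjv gives the pieces jjv jjv jv jjv jjv jv jjv jv jjv jjv jv jjv jjv jv jjv jv jjv jjv jv jjv jv, which concatenate to the answer.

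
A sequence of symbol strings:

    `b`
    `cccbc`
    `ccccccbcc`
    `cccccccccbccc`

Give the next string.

s(k+1) = ccc·s(k)·c, so each term gains ccc as a prefix and c as a suffix.
Applying this once more to cccccccccbccc:

ccccccccccccbcccc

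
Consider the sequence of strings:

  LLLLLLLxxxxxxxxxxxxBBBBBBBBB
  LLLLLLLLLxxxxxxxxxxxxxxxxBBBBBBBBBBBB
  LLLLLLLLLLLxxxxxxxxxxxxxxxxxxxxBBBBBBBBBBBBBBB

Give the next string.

The n-th term is 2n+1 L's then 4n x's then 3n B's, where the shown terms are n = 3, 4, 5.
Setting n = 6 gives 13, 24, 18 characters in each block.

LLLLLLLLLLLLLxxxxxxxxxxxxxxxxxxxxxxxxBBBBBBBBBBBBBBBBBB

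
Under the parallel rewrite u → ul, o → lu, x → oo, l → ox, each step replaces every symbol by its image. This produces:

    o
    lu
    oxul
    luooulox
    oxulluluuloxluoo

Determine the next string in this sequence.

luoouloxoxuloxululoxluoooxullulu

φ(oxulluluuloxluoo) expands symbol-by-symbol to lu oo ul ox ox ul ox ul ul ox lu oo ox ul lu lu; joining the 16 pieces gives the next term.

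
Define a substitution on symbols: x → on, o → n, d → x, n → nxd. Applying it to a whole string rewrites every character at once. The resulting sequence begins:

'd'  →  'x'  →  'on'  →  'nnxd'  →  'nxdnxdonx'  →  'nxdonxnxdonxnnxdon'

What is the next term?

φ(nxdonxnxdonxnnxdon) expands symbol-by-symbol to nxd on x n nxd on nxd on x n nxd on nxd nxd on x n nxd; joining the 18 pieces gives the next term.

nxdonxnnxdonnxdonxnnxdonnxdnxdonxnnxd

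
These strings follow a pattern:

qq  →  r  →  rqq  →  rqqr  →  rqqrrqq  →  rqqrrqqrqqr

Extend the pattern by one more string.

rqqrrqqrqqrrqqrrqq

From term 3 onward, concatenate the last term with the second-to-last: r·qq = rqq, rqq·r = rqqr, …
The next term joins rqqrrqqrqqr and rqqrrqq.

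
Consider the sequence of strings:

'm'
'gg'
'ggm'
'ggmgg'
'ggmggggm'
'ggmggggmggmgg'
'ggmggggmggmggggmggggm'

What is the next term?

From term 3 onward, concatenate the last term with the second-to-last: gg·m = ggm, ggm·gg = ggmgg, …
So term 8 is ggmggggmggmggggmggggm·ggmggggmggmgg.

ggmggggmggmggggmggggmggmggggmggmgg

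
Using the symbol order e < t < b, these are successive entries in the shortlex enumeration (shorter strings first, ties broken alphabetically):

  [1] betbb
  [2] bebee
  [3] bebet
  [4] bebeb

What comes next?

Treat bebeb as a base-3 numeral over the given alphabet and add one, carrying through any trailing b's.

bebte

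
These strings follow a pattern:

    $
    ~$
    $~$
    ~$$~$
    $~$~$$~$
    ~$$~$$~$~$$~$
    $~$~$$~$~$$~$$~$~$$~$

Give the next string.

~$$~$$~$~$$~$$~$~$$~$~$$~$$~$~$$~$

From term 3 onward, concatenate the second-to-last term with the last: $·~$ = $~$, ~$·$~$ = ~$$~$, …
So term 8 is ~$$~$$~$~$$~$·$~$~$$~$~$$~$$~$~$$~$.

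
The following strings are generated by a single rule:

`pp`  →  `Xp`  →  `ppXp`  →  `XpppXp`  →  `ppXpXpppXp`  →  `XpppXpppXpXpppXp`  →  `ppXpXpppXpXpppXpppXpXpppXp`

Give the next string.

XpppXpppXpXpppXpppXpXpppXpXpppXpppXpXpppXp

From term 3 onward, concatenate the second-to-last term with the last: pp·Xp = ppXp, Xp·ppXp = XpppXp, …
Continuing: XpppXpppXpXpppXp · ppXpXpppXpXpppXpppXpXpppXp gives term 8.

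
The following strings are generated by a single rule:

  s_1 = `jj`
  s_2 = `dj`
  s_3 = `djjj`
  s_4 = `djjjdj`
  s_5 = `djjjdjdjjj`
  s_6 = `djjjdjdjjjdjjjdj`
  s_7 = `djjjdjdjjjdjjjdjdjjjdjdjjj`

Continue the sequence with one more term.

djjjdjdjjjdjjjdjdjjjdjdjjjdjjjdjdjjjdjjjdj

Each term (from the third on) is the previous term followed by the one before it: term 3 = dj·jj = djjj.
The next term joins djjjdjdjjjdjjjdjdjjjdjdjjj and djjjdjdjjjdjjjdj.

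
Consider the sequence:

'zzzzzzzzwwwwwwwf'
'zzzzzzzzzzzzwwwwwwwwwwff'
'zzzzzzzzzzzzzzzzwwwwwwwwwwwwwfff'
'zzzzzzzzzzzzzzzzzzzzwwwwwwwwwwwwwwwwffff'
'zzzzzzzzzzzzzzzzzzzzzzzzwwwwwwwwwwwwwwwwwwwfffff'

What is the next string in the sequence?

Term n consists of 4n z's, followed by 3n+1 w's, followed by n-1 f's, where the shown terms are n = 2, 3, 4, 5, 6.
Setting n = 7 gives 28, 22, 6 characters in each block.

zzzzzzzzzzzzzzzzzzzzzzzzzzzzwwwwwwwwwwwwwwwwwwwwwwffffff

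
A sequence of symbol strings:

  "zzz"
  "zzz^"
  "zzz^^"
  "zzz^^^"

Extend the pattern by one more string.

zzz^^^^

Every step adds ^ to the end: s(k+1) = s(k)·^.
So the next term is zzz^^^·^.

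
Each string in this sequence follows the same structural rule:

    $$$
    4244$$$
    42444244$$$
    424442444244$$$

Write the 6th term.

Every step adds 4244 at the front: s(k+1) = 4244·s(k).
From 424442444244$$$, 2 further steps: 424442444244$$$ → 4244424442444244$$$ → (answer).

42444244424442444244$$$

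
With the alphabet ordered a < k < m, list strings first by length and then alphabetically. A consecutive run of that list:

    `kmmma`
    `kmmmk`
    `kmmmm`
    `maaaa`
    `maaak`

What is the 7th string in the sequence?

Advancing 2 positions from maaak through maaak → maaam reaches term 7.

maaka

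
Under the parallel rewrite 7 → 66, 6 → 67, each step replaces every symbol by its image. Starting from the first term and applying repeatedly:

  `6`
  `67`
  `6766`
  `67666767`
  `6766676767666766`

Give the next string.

Replace each of the 16 characters of 6766676767666766 in place — 67 66 67 67 67 66 67 66 67 66 67 67 67 66 67 67 — and concatenate.

67666767676667666766676767666767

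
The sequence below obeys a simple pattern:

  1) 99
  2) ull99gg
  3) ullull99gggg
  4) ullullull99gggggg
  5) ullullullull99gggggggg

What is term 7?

ullullullullullull99gggggggggggg

Every step adds ull to the front and gg to the end of the previous string.
From ullullullull99gggggggg, 2 further steps: ullullullull99gggggggg → ullullullullull99gggggggggg → (answer).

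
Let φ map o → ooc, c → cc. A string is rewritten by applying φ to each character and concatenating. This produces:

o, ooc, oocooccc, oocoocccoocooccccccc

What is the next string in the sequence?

Applying the rule to each of the 20 symbols of oocoocccoocooccccccc gives the pieces ooc ooc cc ooc ooc cc cc cc ooc ooc cc ooc ooc cc cc cc cc cc cc cc, which concatenate to the answer.

oocoocccoocoocccccccoocoocccoocooccccccccccccccc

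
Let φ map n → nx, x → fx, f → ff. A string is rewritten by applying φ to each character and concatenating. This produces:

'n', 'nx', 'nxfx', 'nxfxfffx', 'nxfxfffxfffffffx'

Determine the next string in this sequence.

nxfxfffxfffffffxfffffffffffffffx

φ(nxfxfffxfffffffx) expands symbol-by-symbol to nx fx ff fx ff ff ff fx ff ff ff ff ff ff ff fx; joining the 16 pieces gives the next term.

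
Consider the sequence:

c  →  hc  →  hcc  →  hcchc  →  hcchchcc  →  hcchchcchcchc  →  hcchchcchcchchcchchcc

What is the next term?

hcchchcchcchchcchchcchcchchcchcchc

Each term (from the third on) is the previous term followed by the one before it: term 3 = hc·c = hcc.
Continuing: hcchchcchcchchcchchcc · hcchchcchcchc gives term 8.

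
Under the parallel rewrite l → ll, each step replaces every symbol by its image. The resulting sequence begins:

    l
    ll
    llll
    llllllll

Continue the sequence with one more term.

Expanding llllllll: l→ll, l→ll, l→ll, l→ll, l→ll, l→ll, l→ll, l→ll. Concatenated: ll ll ll ll ll ll ll ll.

llllllllllllllll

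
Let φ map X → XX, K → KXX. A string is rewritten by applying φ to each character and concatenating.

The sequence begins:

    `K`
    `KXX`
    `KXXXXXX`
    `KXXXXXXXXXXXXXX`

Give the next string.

KXXXXXXXXXXXXXXXXXXXXXXXXXXXXXX

Applying the rule to each of the 15 symbols of KXXXXXXXXXXXXXX gives the pieces KXX XX XX XX XX XX XX XX XX XX XX XX XX XX XX, which concatenate to the answer.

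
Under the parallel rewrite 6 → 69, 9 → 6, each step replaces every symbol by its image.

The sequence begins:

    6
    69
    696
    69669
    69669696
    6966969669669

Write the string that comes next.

φ(6966969669669) expands symbol-by-symbol to 69 6 69 69 6 69 6 69 69 6 69 69 6; joining the 13 pieces gives the next term.

696696966966969669696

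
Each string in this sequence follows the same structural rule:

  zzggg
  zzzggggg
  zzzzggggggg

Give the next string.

zzzzzggggggggg

Term n consists of n z's, followed by 2n-1 g's, where the shown terms are n = 2, 3, 4.
At n = 5 the blocks have lengths 5, 9.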